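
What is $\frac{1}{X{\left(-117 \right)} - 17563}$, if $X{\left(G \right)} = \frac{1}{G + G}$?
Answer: $- \frac{234}{4109743} \approx -5.6938 \cdot 10^{-5}$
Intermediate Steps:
$X{\left(G \right)} = \frac{1}{2 G}$
$\frac{1}{X{\left(-117 \right)} - 17563} = \frac{1}{\frac{1}{2 \left(-117\right)} - 17563} = \frac{1}{\frac{1}{2} \left(- \frac{1}{117}\right) - 17563} = \frac{1}{- \frac{1}{234} - 17563} = \frac{1}{- \frac{4109743}{234}} = - \frac{234}{4109743}$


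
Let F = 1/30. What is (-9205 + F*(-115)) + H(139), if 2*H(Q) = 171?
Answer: -27370/3 ≈ -9123.3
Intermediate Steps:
H(Q) = 171/2 (H(Q) = (½)*171 = 171/2)
F = 1/30 ≈ 0.033333
(-9205 + F*(-115)) + H(139) = (-9205 + (1/30)*(-115)) + 171/2 = (-9205 - 23/6) + 171/2 = -55253/6 + 171/2 = -27370/3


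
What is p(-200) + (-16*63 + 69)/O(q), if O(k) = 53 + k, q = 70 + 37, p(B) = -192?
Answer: -31659/160 ≈ -197.87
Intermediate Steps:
q = 107
p(-200) + (-16*63 + 69)/O(q) = -192 + (-16*63 + 69)/(53 + 107) = -192 + (-1008 + 69)/160 = -192 - 939*1/160 = -192 - 939/160 = -31659/160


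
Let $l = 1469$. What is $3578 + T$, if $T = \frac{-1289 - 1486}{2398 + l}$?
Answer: $\frac{4611117}{1289} \approx 3577.3$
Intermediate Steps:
$T = - \frac{925}{1289}$ ($T = \frac{-1289 - 1486}{2398 + 1469} = - \frac{2775}{3867} = \left(-2775\right) \frac{1}{3867} = - \frac{925}{1289} \approx -0.71761$)
$3578 + T = 3578 - \frac{925}{1289} = \frac{4611117}{1289}$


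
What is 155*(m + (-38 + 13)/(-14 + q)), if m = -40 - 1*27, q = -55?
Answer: -712690/69 ≈ -10329.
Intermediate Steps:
m = -67 (m = -40 - 27 = -67)
155*(m + (-38 + 13)/(-14 + q)) = 155*(-67 + (-38 + 13)/(-14 - 55)) = 155*(-67 - 25/(-69)) = 155*(-67 - 25*(-1/69)) = 155*(-67 + 25/69) = 155*(-4598/69) = -712690/69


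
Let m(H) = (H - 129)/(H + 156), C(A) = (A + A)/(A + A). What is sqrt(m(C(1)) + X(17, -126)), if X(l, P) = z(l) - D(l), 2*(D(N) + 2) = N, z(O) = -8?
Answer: I*sqrt(1510026)/314 ≈ 3.9135*I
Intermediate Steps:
C(A) = 1 (C(A) = (2*A)/((2*A)) = (2*A)*(1/(2*A)) = 1)
D(N) = -2 + N/2
m(H) = (-129 + H)/(156 + H)
X(l, P) = -6 - l/2 (X(l, P) = -8 - (-2 + l/2) = -8 + (2 - l/2) = -6 - l/2)
sqrt(m(C(1)) + X(17, -126)) = sqrt((-129 + 1)/(156 + 1) + (-6 - 1/2*17)) = sqrt(-128/157 + (-6 - 17/2)) = sqrt((1/157)*(-128) - 29/2) = sqrt(-128/157 - 29/2) = sqrt(-4809/314) = I*sqrt(1510026)/314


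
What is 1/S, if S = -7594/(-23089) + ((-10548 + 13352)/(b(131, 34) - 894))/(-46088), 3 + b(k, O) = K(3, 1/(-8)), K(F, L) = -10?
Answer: 241290532406/79376933065 ≈ 3.0398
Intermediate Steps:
b(k, O) = -13 (b(k, O) = -3 - 10 = -13)
S = 79376933065/241290532406 (S = -7594/(-23089) + ((-10548 + 13352)/(-13 - 894))/(-46088) = -7594*(-1/23089) + (2804/(-907))*(-1/46088) = 7594/23089 + (2804*(-1/907))*(-1/46088) = 7594/23089 - 2804/907*(-1/46088) = 7594/23089 + 701/10450454 = 79376933065/241290532406 ≈ 0.32897)
1/S = 1/(79376933065/241290532406) = 241290532406/79376933065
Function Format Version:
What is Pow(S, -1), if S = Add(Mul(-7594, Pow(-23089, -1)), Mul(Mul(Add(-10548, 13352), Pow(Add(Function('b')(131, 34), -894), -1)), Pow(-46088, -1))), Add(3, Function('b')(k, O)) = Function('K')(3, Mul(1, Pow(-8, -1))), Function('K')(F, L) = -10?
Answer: Rational(241290532406, 79376933065) ≈ 3.0398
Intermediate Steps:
Function('b')(k, O) = -13 (Function('b')(k, O) = Add(-3, -10) = -13)
S = Rational(79376933065, 241290532406) (S = Add(Mul(-7594, Pow(-23089, -1)), Mul(Mul(Add(-10548, 13352), Pow(Add(-13, -894), -1)), Pow(-46088, -1))) = Add(Mul(-7594, Rational(-1, 23089)), Mul(Mul(2804, Pow(-907, -1)), Rational(-1, 46088))) = Add(Rational(7594, 23089), Mul(Mul(2804, Rational(-1, 907)), Rational(-1, 46088))) = Add(Rational(7594, 23089), Mul(Rational(-2804, 907), Rational(-1, 46088))) = Add(Rational(7594, 23089), Rational(701, 10450454)) = Rational(79376933065, 241290532406) ≈ 0.32897)
Pow(S, -1) = Pow(Rational(79376933065, 241290532406), -1) = Rational(241290532406, 79376933065)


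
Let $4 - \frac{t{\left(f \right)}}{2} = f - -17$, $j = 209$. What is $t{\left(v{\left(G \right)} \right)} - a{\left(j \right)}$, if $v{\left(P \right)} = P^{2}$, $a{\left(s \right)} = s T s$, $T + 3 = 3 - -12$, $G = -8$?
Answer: $-524326$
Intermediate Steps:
$T = 12$ ($T = -3 + \left(3 - -12\right) = -3 + \left(3 + 12\right) = -3 + 15 = 12$)
$a{\left(s \right)} = 12 s^{2}$ ($a{\left(s \right)} = s 12 s = 12 s s = 12 s^{2}$)
$t{\left(f \right)} = -26 - 2 f$ ($t{\left(f \right)} = 8 - 2 \left(f - -17\right) = 8 - 2 \left(f + 17\right) = 8 - 2 \left(17 + f\right) = 8 - \left(34 + 2 f\right) = -26 - 2 f$)
$t{\left(v{\left(G \right)} \right)} - a{\left(j \right)} = \left(-26 - 2 \left(-8\right)^{2}\right) - 12 \cdot 209^{2} = \left(-26 - 128\right) - 12 \cdot 43681 = \left(-26 - 128\right) - 524172 = -154 - 524172 = -524326$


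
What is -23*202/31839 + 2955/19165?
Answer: 1008731/122038887 ≈ 0.0082656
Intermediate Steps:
-23*202/31839 + 2955/19165 = -4646*1/31839 + 2955*(1/19165) = -4646/31839 + 591/3833 = 1008731/122038887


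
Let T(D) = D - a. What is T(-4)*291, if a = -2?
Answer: -582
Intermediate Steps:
T(D) = 2 + D (T(D) = D - 1*(-2) = D + 2 = 2 + D)
T(-4)*291 = (2 - 4)*291 = -2*291 = -582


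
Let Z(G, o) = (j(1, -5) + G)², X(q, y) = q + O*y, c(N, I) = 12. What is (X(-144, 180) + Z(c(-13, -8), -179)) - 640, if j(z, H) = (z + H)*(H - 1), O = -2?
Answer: 152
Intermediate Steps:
X(q, y) = q - 2*y
j(z, H) = (-1 + H)*(H + z) (j(z, H) = (H + z)*(-1 + H) = (-1 + H)*(H + z))
Z(G, o) = (24 + G)² (Z(G, o) = (((-5)² - 1*(-5) - 1*1 - 5*1) + G)² = ((25 + 5 - 1 - 5) + G)² = (24 + G)²)
(X(-144, 180) + Z(c(-13, -8), -179)) - 640 = ((-144 - 2*180) + (24 + 12)²) - 640 = ((-144 - 360) + 36²) - 640 = (-504 + 1296) - 640 = 792 - 640 = 152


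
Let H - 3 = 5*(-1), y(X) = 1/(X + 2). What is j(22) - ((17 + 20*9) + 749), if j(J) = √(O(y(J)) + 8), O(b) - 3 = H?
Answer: -943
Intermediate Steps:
y(X) = 1/(2 + X)
H = -2 (H = 3 + 5*(-1) = 3 - 5 = -2)
O(b) = 1 (O(b) = 3 - 2 = 1)
j(J) = 3 (j(J) = √(1 + 8) = √9 = 3)
j(22) - ((17 + 20*9) + 749) = 3 - ((17 + 20*9) + 749) = 3 - ((17 + 180) + 749) = 3 - (197 + 749) = 3 - 1*946 = 3 - 946 = -943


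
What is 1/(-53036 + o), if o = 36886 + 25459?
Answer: 1/9309 ≈ 0.00010742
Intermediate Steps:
o = 62345
1/(-53036 + o) = 1/(-53036 + 62345) = 1/9309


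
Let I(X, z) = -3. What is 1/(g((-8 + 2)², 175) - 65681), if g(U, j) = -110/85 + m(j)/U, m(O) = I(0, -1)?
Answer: -204/13399205 ≈ -1.5225e-5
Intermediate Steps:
m(O) = -3
g(U, j) = -22/17 - 3/U (g(U, j) = -110/85 - 3/U = -110*1/85 - 3/U = -22/17 - 3/U)
1/(g((-8 + 2)², 175) - 65681) = 1/((-22/17 - 3/(-8 + 2)²) - 65681) = 1/((-22/17 - 3/((-6)²)) - 65681) = 1/((-22/17 - 3/36) - 65681) = 1/((-22/17 - 3*1/36) - 65681) = 1/((-22/17 - 1/12) - 65681) = 1/(-281/204 - 65681) = 1/(-13399205/204) = -204/13399205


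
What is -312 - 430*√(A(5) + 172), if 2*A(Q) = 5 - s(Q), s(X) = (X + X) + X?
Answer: -312 - 430*√167 ≈ -5868.8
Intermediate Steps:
s(X) = 3*X (s(X) = 2*X + X = 3*X)
A(Q) = 5/2 - 3*Q/2 (A(Q) = (5 - 3*Q)/2 = 5/2 - 3*Q/2)
-312 - 430*√(A(5) + 172) = -312 - 430*√((5/2 - 3/2*5) + 172) = -312 - 430*√((5/2 - 15/2) + 172) = -312 - 430*√(-5 + 172) = -312 - 430*√167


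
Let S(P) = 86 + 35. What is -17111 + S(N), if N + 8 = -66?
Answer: -16990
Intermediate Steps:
N = -74 (N = -8 - 66 = -74)
S(P) = 121
-17111 + S(N) = -17111 + 121 = -16990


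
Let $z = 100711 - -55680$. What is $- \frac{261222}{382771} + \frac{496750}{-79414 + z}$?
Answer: $\frac{863113748}{149566311} \approx 5.7708$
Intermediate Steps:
$z = 156391$ ($z = 100711 + 55680 = 156391$)
$- \frac{261222}{382771} + \frac{496750}{-79414 + z} = - \frac{261222}{382771} + \frac{496750}{-79414 + 156391} = \left(-261222\right) \frac{1}{382771} + \frac{496750}{76977} = - \frac{1326}{1943} + 496750 \cdot \frac{1}{76977} = - \frac{1326}{1943} + \frac{496750}{76977} = \frac{863113748}{149566311}$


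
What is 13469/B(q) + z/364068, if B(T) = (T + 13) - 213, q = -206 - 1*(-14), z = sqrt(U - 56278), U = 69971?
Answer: -13469/392 + sqrt(13693)/364068 ≈ -34.359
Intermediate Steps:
z = sqrt(13693) (z = sqrt(69971 - 56278) = sqrt(13693) ≈ 117.02)
q = -192 (q = -206 + 14 = -192)
B(T) = -200 + T (B(T) = (13 + T) - 213 = -200 + T)
13469/B(q) + z/364068 = 13469/(-200 - 192) + sqrt(13693)/364068 = 13469/(-392) + sqrt(13693)*(1/364068) = 13469*(-1/392) + sqrt(13693)/364068 = -13469/392 + sqrt(13693)/364068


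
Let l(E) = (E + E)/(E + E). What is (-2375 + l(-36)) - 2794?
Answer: -5168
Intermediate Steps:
l(E) = 1 (l(E) = (2*E)/((2*E)) = (2*E)*(1/(2*E)) = 1)
(-2375 + l(-36)) - 2794 = (-2375 + 1) - 2794 = -2374 - 2794 = -5168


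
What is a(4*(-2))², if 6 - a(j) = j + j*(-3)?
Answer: 100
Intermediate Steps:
a(j) = 6 + 2*j (a(j) = 6 - (j + j*(-3)) = 6 - (j - 3*j) = 6 - (-2)*j = 6 + 2*j)
a(4*(-2))² = (6 + 2*(4*(-2)))² = (6 + 2*(-8))² = (6 - 16)² = (-10)² = 100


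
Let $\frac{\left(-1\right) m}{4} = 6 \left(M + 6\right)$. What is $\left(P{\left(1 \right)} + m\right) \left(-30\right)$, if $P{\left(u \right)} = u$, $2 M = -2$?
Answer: $3570$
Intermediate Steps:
$M = -1$ ($M = \frac{1}{2} \left(-2\right) = -1$)
$m = -120$ ($m = - 4 \cdot 6 \left(-1 + 6\right) = - 4 \cdot 6 \cdot 5 = \left(-4\right) 30 = -120$)
$\left(P{\left(1 \right)} + m\right) \left(-30\right) = \left(1 - 120\right) \left(-30\right) = \left(-119\right) \left(-30\right) = 3570$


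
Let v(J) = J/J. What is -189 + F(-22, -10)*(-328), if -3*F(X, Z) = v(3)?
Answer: -239/3 ≈ -79.667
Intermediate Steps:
v(J) = 1
F(X, Z) = -1/3 (F(X, Z) = -1/3*1 = -1/3)
-189 + F(-22, -10)*(-328) = -189 - 1/3*(-328) = -189 + 328/3 = -239/3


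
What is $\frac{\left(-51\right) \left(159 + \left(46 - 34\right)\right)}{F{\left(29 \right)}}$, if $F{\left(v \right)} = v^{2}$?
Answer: $- \frac{8721}{841} \approx -10.37$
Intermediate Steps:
$\frac{\left(-51\right) \left(159 + \left(46 - 34\right)\right)}{F{\left(29 \right)}} = \frac{\left(-51\right) \left(159 + \left(46 - 34\right)\right)}{29^{2}} = \frac{\left(-51\right) \left(159 + 12\right)}{841} = \left(-51\right) 171 \cdot \frac{1}{841} = \left(-8721\right) \frac{1}{841} = - \frac{8721}{841}$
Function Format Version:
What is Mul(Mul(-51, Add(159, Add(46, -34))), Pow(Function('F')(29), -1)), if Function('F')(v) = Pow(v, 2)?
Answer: Rational(-8721, 841) ≈ -10.370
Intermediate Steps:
Mul(Mul(-51, Add(159, Add(46, -34))), Pow(Function('F')(29), -1)) = Mul(Mul(-51, Add(159, Add(46, -34))), Pow(Pow(29, 2), -1)) = Mul(Mul(-51, Add(159, 12)), Pow(841, -1)) = Mul(Mul(-51, 171), Rational(1, 841)) = Mul(-8721, Rational(1, 841)) = Rational(-8721, 841)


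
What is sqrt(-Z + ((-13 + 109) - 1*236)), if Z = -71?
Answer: I*sqrt(69) ≈ 8.3066*I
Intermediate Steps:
sqrt(-Z + ((-13 + 109) - 1*236)) = sqrt(-1*(-71) + ((-13 + 109) - 1*236)) = sqrt(71 + (96 - 236)) = sqrt(71 - 140) = sqrt(-69) = I*sqrt(69)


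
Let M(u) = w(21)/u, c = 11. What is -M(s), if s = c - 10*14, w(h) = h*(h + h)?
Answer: 294/43 ≈ 6.8372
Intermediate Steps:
w(h) = 2*h² (w(h) = h*(2*h) = 2*h²)
s = -129 (s = 11 - 10*14 = 11 - 140 = -129)
M(u) = 882/u (M(u) = (2*21²)/u = (2*441)/u = 882/u)
-M(s) = -882/(-129) = -882*(-1)/129 = -1*(-294/43) = 294/43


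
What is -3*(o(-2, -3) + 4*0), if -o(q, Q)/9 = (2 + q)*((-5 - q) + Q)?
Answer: 0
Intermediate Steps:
o(q, Q) = -9*(2 + q)*(-5 + Q - q) (o(q, Q) = -9*(2 + q)*((-5 - q) + Q) = -9*(2 + q)*(-5 + Q - q))
-3*(o(-2, -3) + 4*0) = -3*((90 - 18*(-3) + 9*(-2)² + 63*(-2) - 9*(-3)*(-2)) + 4*0) = -3*((90 + 54 + 9*4 - 126 - 54) + 0) = -3*((90 + 54 + 36 - 126 - 54) + 0) = -3*(0 + 0) = -3*0 = 0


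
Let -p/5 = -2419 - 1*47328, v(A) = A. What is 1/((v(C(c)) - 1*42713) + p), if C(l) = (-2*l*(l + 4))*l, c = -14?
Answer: 1/209942 ≈ 4.7632e-6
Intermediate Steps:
C(l) = -2*l**2*(4 + l) (C(l) = (-2*l*(4 + l))*l = -2*l**2*(4 + l))
p = 248735 (p = -5*(-2419 - 1*47328) = -5*(-2419 - 47328) = -5*(-49747) = 248735)
1/((v(C(c)) - 1*42713) + p) = 1/((2*(-14)**2*(-4 - 1*(-14)) - 1*42713) + 248735) = 1/((2*196*(-4 + 14) - 42713) + 248735) = 1/((2*196*10 - 42713) + 248735) = 1/((3920 - 42713) + 248735) = 1/(-38793 + 248735) = 1/209942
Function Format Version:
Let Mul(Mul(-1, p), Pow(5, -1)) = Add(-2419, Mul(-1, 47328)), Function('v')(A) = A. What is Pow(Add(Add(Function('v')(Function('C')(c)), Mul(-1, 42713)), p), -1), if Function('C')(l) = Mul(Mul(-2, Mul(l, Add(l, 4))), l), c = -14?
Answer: Rational(1, 209942) ≈ 4.7632e-6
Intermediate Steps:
Function('C')(l) = Mul(-2, Pow(l, 2), Add(4, l)) (Function('C')(l) = Mul(Mul(-2, Mul(l, Add(4, l))), l) = Mul(Mul(-2, l, Add(4, l)), l) = Mul(-2, Pow(l, 2), Add(4, l)))
p = 248735 (p = Mul(-5, Add(-2419, Mul(-1, 47328))) = Mul(-5, Add(-2419, -47328)) = Mul(-5, -49747) = 248735)
Pow(Add(Add(Function('v')(Function('C')(c)), Mul(-1, 42713)), p), -1) = Pow(Add(Add(Mul(2, Pow(-14, 2), Add(-4, Mul(-1, -14))), Mul(-1, 42713)), 248735), -1) = Pow(Add(Add(Mul(2, 196, Add(-4, 14)), -42713), 248735), -1) = Pow(Add(Add(Mul(2, 196, 10), -42713), 248735), -1) = Pow(Add(Add(3920, -42713), 248735), -1) = Pow(Add(-38793, 248735), -1) = Pow(209942, -1) = Rational(1, 209942)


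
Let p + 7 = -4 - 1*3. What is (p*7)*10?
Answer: -980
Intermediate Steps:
p = -14 (p = -7 + (-4 - 1*3) = -7 + (-4 - 3) = -7 - 7 = -14)
(p*7)*10 = -14*7*10 = -98*10 = -980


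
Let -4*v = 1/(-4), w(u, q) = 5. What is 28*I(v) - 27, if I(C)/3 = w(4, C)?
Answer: 393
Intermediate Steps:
v = 1/16 (v = -¼/(-4) = -¼*(-¼) = 1/16 ≈ 0.062500)
I(C) = 15 (I(C) = 3*5 = 15)
28*I(v) - 27 = 28*15 - 27 = 420 - 27 = 393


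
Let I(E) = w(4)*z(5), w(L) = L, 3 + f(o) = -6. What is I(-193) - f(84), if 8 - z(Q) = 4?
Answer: 25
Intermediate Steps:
f(o) = -9 (f(o) = -3 - 6 = -9)
z(Q) = 4 (z(Q) = 8 - 1*4 = 8 - 4 = 4)
I(E) = 16 (I(E) = 4*4 = 16)
I(-193) - f(84) = 16 - 1*(-9) = 16 + 9 = 25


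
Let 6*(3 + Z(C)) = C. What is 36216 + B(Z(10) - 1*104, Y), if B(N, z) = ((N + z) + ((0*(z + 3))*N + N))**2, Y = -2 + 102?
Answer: 436168/9 ≈ 48463.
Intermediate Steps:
Z(C) = -3 + C/6
Y = 100
B(N, z) = (z + 2*N)**2 (B(N, z) = ((N + z) + ((0*(3 + z))*N + N))**2 = ((N + z) + (0*N + N))**2 = ((N + z) + (0 + N))**2 = ((N + z) + N)**2 = (z + 2*N)**2)
36216 + B(Z(10) - 1*104, Y) = 36216 + (100 + 2*((-3 + (1/6)*10) - 1*104))**2 = 36216 + (100 + 2*((-3 + 5/3) - 104))**2 = 36216 + (100 + 2*(-4/3 - 104))**2 = 36216 + (100 + 2*(-316/3))**2 = 36216 + (100 - 632/3)**2 = 36216 + (-332/3)**2 = 36216 + 110224/9 = 436168/9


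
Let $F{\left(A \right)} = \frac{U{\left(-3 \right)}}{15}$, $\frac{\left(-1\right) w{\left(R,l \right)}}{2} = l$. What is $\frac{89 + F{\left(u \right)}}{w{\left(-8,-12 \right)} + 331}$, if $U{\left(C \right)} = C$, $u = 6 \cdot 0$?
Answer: $\frac{444}{1775} \approx 0.25014$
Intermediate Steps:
$u = 0$
$w{\left(R,l \right)} = - 2 l$
$F{\left(A \right)} = - \frac{1}{5}$ ($F{\left(A \right)} = - \frac{3}{15} = \left(-3\right) \frac{1}{15} = - \frac{1}{5}$)
$\frac{89 + F{\left(u \right)}}{w{\left(-8,-12 \right)} + 331} = \frac{89 - \frac{1}{5}}{\left(-2\right) \left(-12\right) + 331} = \frac{444}{5 \left(24 + 331\right)} = \frac{444}{5 \cdot 355} = \frac{444}{5} \cdot \frac{1}{355} = \frac{444}{1775}$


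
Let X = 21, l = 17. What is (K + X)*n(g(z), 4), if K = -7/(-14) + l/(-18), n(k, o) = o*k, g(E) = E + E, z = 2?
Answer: 2960/9 ≈ 328.89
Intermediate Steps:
g(E) = 2*E
n(k, o) = k*o
K = -4/9 (K = -7/(-14) + 17/(-18) = -7*(-1/14) + 17*(-1/18) = ½ - 17/18 = -4/9 ≈ -0.44444)
(K + X)*n(g(z), 4) = (-4/9 + 21)*((2*2)*4) = 185*(4*4)/9 = (185/9)*16 = 2960/9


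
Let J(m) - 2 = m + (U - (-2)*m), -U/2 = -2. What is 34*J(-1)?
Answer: 102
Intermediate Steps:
U = 4 (U = -2*(-2) = 4)
J(m) = 6 + 3*m (J(m) = 2 + (m + (4 - (-2)*m)) = 2 + (m + (4 + 2*m)) = 2 + (4 + 3*m) = 6 + 3*m)
34*J(-1) = 34*(6 + 3*(-1)) = 34*(6 - 3) = 34*3 = 102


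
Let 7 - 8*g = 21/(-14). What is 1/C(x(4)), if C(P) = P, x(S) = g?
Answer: 16/17 ≈ 0.94118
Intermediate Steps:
g = 17/16 (g = 7/8 - 21/(8*(-14)) = 7/8 - 21*(-1)/(8*14) = 7/8 - ⅛*(-3/2) = 7/8 + 3/16 = 17/16 ≈ 1.0625)
x(S) = 17/16
1/C(x(4)) = 1/(17/16) = 16/17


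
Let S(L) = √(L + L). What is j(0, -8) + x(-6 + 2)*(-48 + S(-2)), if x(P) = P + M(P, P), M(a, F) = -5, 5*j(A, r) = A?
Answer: 432 - 18*I ≈ 432.0 - 18.0*I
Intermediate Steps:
j(A, r) = A/5
S(L) = √2*√L (S(L) = √(2*L) = √2*√L)
x(P) = -5 + P (x(P) = P - 5 = -5 + P)
j(0, -8) + x(-6 + 2)*(-48 + S(-2)) = (⅕)*0 + (-5 + (-6 + 2))*(-48 + √2*√(-2)) = 0 + (-5 - 4)*(-48 + √2*(I*√2)) = 0 - 9*(-48 + 2*I) = 0 + (432 - 18*I) = 432 - 18*I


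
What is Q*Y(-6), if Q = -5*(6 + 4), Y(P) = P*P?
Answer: -1800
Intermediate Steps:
Y(P) = P²
Q = -50 (Q = -5*10 = -50)
Q*Y(-6) = -50*(-6)² = -50*36 = -1800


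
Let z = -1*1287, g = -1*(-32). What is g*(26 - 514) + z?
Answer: -16903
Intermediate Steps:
g = 32
z = -1287
g*(26 - 514) + z = 32*(26 - 514) - 1287 = 32*(-488) - 1287 = -15616 - 1287 = -16903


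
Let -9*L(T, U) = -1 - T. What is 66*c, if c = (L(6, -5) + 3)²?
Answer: 25432/27 ≈ 941.93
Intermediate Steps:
L(T, U) = ⅑ + T/9 (L(T, U) = -(-1 - T)/9 = ⅑ + T/9)
c = 1156/81 (c = ((⅑ + (⅑)*6) + 3)² = ((⅑ + ⅔) + 3)² = (7/9 + 3)² = (34/9)² = 1156/81 ≈ 14.272)
66*c = 66*(1156/81) = 25432/27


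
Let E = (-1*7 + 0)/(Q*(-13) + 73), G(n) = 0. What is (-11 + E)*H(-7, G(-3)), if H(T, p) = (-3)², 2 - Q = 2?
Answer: -7290/73 ≈ -99.863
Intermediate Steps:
Q = 0 (Q = 2 - 1*2 = 2 - 2 = 0)
H(T, p) = 9
E = -7/73 (E = (-1*7 + 0)/(0*(-13) + 73) = (-7 + 0)/(0 + 73) = -7/73 ≈ -0.095890)
(-11 + E)*H(-7, G(-3)) = (-11 - 7/73)*9 = -810/73*9 = -7290/73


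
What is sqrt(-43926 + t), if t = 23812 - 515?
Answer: 7*I*sqrt(421) ≈ 143.63*I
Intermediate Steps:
t = 23297
sqrt(-43926 + t) = sqrt(-43926 + 23297) = sqrt(-20629) = 7*I*sqrt(421)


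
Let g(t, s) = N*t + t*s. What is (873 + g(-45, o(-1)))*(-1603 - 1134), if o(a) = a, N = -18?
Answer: -4729536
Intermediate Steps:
g(t, s) = -18*t + s*t (g(t, s) = -18*t + t*s = -18*t + s*t)
(873 + g(-45, o(-1)))*(-1603 - 1134) = (873 - 45*(-18 - 1))*(-1603 - 1134) = (873 - 45*(-19))*(-2737) = (873 + 855)*(-2737) = 1728*(-2737) = -4729536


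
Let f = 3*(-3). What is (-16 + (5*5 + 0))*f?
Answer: -81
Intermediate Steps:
f = -9
(-16 + (5*5 + 0))*f = (-16 + (5*5 + 0))*(-9) = (-16 + (25 + 0))*(-9) = (-16 + 25)*(-9) = 9*(-9) = -81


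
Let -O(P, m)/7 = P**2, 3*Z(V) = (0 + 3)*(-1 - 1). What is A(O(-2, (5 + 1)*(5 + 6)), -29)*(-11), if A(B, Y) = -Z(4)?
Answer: -22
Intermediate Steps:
Z(V) = -2 (Z(V) = ((0 + 3)*(-1 - 1))/3 = (3*(-2))/3 = (1/3)*(-6) = -2)
O(P, m) = -7*P**2
A(B, Y) = 2 (A(B, Y) = -1*(-2) = 2)
A(O(-2, (5 + 1)*(5 + 6)), -29)*(-11) = 2*(-11) = -22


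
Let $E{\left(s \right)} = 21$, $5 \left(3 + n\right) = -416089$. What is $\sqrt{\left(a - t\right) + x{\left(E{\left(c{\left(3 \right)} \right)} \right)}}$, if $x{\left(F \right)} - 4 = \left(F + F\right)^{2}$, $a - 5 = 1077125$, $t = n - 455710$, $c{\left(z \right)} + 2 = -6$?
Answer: $\frac{2 \sqrt{10111430}}{5} \approx 1271.9$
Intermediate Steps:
$n = - \frac{416104}{5}$ ($n = -3 + \frac{1}{5} \left(-416089\right) = -3 - \frac{416089}{5} = - \frac{416104}{5} \approx -83221.0$)
$c{\left(z \right)} = -8$ ($c{\left(z \right)} = -2 - 6 = -8$)
$t = - \frac{2694654}{5}$ ($t = - \frac{416104}{5} - 455710 = - \frac{2694654}{5} \approx -5.3893 \cdot 10^{5}$)
$a = 1077130$ ($a = 5 + 1077125 = 1077130$)
$x{\left(F \right)} = 4 + 4 F^{2}$ ($x{\left(F \right)} = 4 + \left(F + F\right)^{2} = 4 + \left(2 F\right)^{2} = 4 + 4 F^{2}$)
$\sqrt{\left(a - t\right) + x{\left(E{\left(c{\left(3 \right)} \right)} \right)}} = \sqrt{\left(1077130 - - \frac{2694654}{5}\right) + \left(4 + 4 \cdot 21^{2}\right)} = \sqrt{\left(1077130 + \frac{2694654}{5}\right) + \left(4 + 4 \cdot 441\right)} = \sqrt{\frac{8080304}{5} + \left(4 + 1764\right)} = \sqrt{\frac{8080304}{5} + 1768} = \sqrt{\frac{8089144}{5}} = \frac{2 \sqrt{10111430}}{5}$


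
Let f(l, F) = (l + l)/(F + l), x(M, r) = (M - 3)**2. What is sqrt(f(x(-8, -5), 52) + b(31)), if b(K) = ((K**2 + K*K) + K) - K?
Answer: 18*sqrt(177671)/173 ≈ 43.857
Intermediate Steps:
x(M, r) = (-3 + M)**2
f(l, F) = 2*l/(F + l) (f(l, F) = (2*l)/(F + l) = 2*l/(F + l))
b(K) = 2*K**2 (b(K) = ((K**2 + K**2) + K) - K = (2*K**2 + K) - K = (K + 2*K**2) - K = 2*K**2)
sqrt(f(x(-8, -5), 52) + b(31)) = sqrt(2*(-3 - 8)**2/(52 + (-3 - 8)**2) + 2*31**2) = sqrt(2*(-11)**2/(52 + (-11)**2) + 2*961) = sqrt(2*121/(52 + 121) + 1922) = sqrt(2*121/173 + 1922) = sqrt(2*121*(1/173) + 1922) = sqrt(242/173 + 1922) = sqrt(332748/173) = 18*sqrt(177671)/173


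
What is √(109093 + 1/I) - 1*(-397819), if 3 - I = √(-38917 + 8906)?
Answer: 397819 + √((327280 - 109093*I*√30011)/(3 - I*√30011)) ≈ 3.9815e+5 + 8.7e-6*I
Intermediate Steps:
I = 3 - I*√30011 (I = 3 - √(-38917 + 8906) = 3 - √(-30011) = 3 - I*√30011 ≈ 3.0 - 173.24*I)
√(109093 + 1/I) - 1*(-397819) = √(109093 + 1/(3 - I*√30011)) - 1*(-397819) = √(109093 + 1/(3 - I*√30011)) + 397819 = 397819 + √(109093 + 1/(3 - I*√30011))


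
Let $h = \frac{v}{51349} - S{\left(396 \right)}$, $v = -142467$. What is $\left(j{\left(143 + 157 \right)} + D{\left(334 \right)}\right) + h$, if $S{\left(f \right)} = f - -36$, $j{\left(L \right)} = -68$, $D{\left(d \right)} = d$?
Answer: $- \frac{8666401}{51349} \approx -168.77$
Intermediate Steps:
$S{\left(f \right)} = 36 + f$ ($S{\left(f \right)} = f + 36 = 36 + f$)
$h = - \frac{22325235}{51349}$ ($h = - \frac{142467}{51349} - \left(36 + 396\right) = \left(-142467\right) \frac{1}{51349} - 432 = - \frac{142467}{51349} - 432 = - \frac{22325235}{51349} \approx -434.77$)
$\left(j{\left(143 + 157 \right)} + D{\left(334 \right)}\right) + h = \left(-68 + 334\right) - \frac{22325235}{51349} = 266 - \frac{22325235}{51349} = - \frac{8666401}{51349}$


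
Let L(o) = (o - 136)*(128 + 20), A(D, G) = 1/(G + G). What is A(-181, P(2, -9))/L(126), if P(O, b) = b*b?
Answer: -1/239760 ≈ -4.1708e-6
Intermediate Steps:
P(O, b) = b²
A(D, G) = 1/(2*G)
L(o) = -20128 + 148*o (L(o) = (-136 + o)*148 = -20128 + 148*o)
A(-181, P(2, -9))/L(126) = (1/(2*((-9)²)))/(-20128 + 148*126) = ((½)/81)/(-20128 + 18648) = ((½)*(1/81))/(-1480) = (1/162)*(-1/1480) = -1/239760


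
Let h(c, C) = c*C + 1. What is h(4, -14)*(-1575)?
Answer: 86625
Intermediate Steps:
h(c, C) = 1 + C*c (h(c, C) = C*c + 1 = 1 + C*c)
h(4, -14)*(-1575) = (1 - 14*4)*(-1575) = (1 - 56)*(-1575) = -55*(-1575) = 86625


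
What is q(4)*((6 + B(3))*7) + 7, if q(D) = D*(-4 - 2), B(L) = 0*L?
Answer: -1001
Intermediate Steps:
B(L) = 0
q(D) = -6*D (q(D) = D*(-6) = -6*D)
q(4)*((6 + B(3))*7) + 7 = (-6*4)*((6 + 0)*7) + 7 = -144*7 + 7 = -24*42 + 7 = -1008 + 7 = -1001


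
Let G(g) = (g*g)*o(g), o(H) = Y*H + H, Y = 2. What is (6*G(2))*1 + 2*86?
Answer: 316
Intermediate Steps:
o(H) = 3*H (o(H) = 2*H + H = 3*H)
G(g) = 3*g³ (G(g) = (g*g)*(3*g) = g²*(3*g) = 3*g³)
(6*G(2))*1 + 2*86 = (6*(3*2³))*1 + 2*86 = (6*(3*8))*1 + 172 = (6*24)*1 + 172 = 144*1 + 172 = 144 + 172 = 316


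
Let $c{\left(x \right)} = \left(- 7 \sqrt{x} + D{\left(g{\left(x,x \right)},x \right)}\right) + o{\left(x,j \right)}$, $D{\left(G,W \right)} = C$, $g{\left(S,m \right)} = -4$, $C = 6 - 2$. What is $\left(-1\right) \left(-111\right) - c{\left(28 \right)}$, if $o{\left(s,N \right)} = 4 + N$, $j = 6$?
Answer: $97 + 14 \sqrt{7} \approx 134.04$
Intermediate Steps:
$C = 4$ ($C = 6 - 2 = 4$)
$D{\left(G,W \right)} = 4$
$c{\left(x \right)} = 14 - 7 \sqrt{x}$ ($c{\left(x \right)} = \left(- 7 \sqrt{x} + 4\right) + \left(4 + 6\right) = \left(4 - 7 \sqrt{x}\right) + 10 = 14 - 7 \sqrt{x}$)
$\left(-1\right) \left(-111\right) - c{\left(28 \right)} = \left(-1\right) \left(-111\right) - \left(14 - 7 \sqrt{28}\right) = 111 - \left(14 - 7 \cdot 2 \sqrt{7}\right) = 111 - \left(14 - 14 \sqrt{7}\right) = 97 + 14 \sqrt{7}$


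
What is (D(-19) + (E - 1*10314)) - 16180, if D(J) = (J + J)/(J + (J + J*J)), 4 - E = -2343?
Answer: -410501/17 ≈ -24147.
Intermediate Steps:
E = 2347 (E = 4 - 1*(-2343) = 4 + 2343 = 2347)
D(J) = 2*J/(J² + 2*J) (D(J) = (2*J)/(J + (J + J²)) = (2*J)/(J² + 2*J) = 2*J/(J² + 2*J))
(D(-19) + (E - 1*10314)) - 16180 = (2/(2 - 19) + (2347 - 1*10314)) - 16180 = (2/(-17) + (2347 - 10314)) - 16180 = (2*(-1/17) - 7967) - 16180 = (-2/17 - 7967) - 16180 = -135441/17 - 16180 = -410501/17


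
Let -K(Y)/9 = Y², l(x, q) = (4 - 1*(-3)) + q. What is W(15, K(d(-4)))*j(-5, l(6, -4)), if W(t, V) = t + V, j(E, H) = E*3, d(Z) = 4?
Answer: 1935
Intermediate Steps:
l(x, q) = 7 + q (l(x, q) = (4 + 3) + q = 7 + q)
K(Y) = -9*Y²
j(E, H) = 3*E
W(t, V) = V + t
W(15, K(d(-4)))*j(-5, l(6, -4)) = (-9*4² + 15)*(3*(-5)) = (-9*16 + 15)*(-15) = (-144 + 15)*(-15) = -129*(-15) = 1935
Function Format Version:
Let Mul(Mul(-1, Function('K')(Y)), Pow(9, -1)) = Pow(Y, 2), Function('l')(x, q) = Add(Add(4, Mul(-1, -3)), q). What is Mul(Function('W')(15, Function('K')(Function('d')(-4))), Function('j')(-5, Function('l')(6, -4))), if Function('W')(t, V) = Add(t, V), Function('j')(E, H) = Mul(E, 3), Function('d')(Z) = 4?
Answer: 1935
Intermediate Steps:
Function('l')(x, q) = Add(7, q) (Function('l')(x, q) = Add(Add(4, 3), q) = Add(7, q))
Function('K')(Y) = Mul(-9, Pow(Y, 2))
Function('j')(E, H) = Mul(3, E)
Function('W')(t, V) = Add(V, t)
Mul(Function('W')(15, Function('K')(Function('d')(-4))), Function('j')(-5, Function('l')(6, -4))) = Mul(Add(Mul(-9, Pow(4, 2)), 15), Mul(3, -5)) = Mul(Add(Mul(-9, 16), 15), -15) = Mul(Add(-144, 15), -15) = Mul(-129, -15) = 1935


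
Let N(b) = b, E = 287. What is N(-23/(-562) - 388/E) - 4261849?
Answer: -687410884061/161294 ≈ -4.2618e+6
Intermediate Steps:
N(-23/(-562) - 388/E) - 4261849 = (-23/(-562) - 388/287) - 4261849 = (-23*(-1/562) - 388*1/287) - 4261849 = (23/562 - 388/287) - 4261849 = -211455/161294 - 4261849 = -687410884061/161294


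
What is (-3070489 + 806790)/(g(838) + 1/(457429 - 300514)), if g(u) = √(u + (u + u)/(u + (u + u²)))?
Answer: 9945833200380/577739692855187 - 7431668650655370*√36955905/577739692855187 ≈ -78198.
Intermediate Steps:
g(u) = √(u + 2*u/(u² + 2*u)) (g(u) = √(u + (2*u)/(u² + 2*u)) = √(u + 2*u/(u² + 2*u)))
(-3070489 + 806790)/(g(838) + 1/(457429 - 300514)) = (-3070489 + 806790)/(√((2 + 838*(2 + 838))/(2 + 838)) + 1/(457429 - 300514)) = -2263699/(√((2 + 838*840)/840) + 1/156915) = -2263699/(√((2 + 703920)/840) + 1/156915) = -2263699/(√((1/840)*703922) + 1/156915) = -2263699/(√(351961/420) + 1/156915) = -2263699/(√36955905/210 + 1/156915) = -2263699/(1/156915 + √36955905/210)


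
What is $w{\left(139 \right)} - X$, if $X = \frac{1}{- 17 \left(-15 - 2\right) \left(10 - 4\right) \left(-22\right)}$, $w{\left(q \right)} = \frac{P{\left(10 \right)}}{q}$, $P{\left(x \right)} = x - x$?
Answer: $\frac{1}{38148} \approx 2.6214 \cdot 10^{-5}$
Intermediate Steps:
$P{\left(x \right)} = 0$
$w{\left(q \right)} = 0$ ($w{\left(q \right)} = \frac{0}{q} = 0$)
$X = - \frac{1}{38148}$ ($X = \frac{1}{- 17 \left(\left(-17\right) 6\right) \left(-22\right)} = \frac{1}{\left(-17\right) \left(-102\right) \left(-22\right)} = \frac{1}{1734 \left(-22\right)} = \frac{1}{-38148} = - \frac{1}{38148} \approx -2.6214 \cdot 10^{-5}$)
$w{\left(139 \right)} - X = 0 - - \frac{1}{38148} = 0 + \frac{1}{38148} = \frac{1}{38148}$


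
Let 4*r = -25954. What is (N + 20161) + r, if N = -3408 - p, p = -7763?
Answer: 36055/2 ≈ 18028.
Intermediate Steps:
r = -12977/2 (r = (¼)*(-25954) = -12977/2 ≈ -6488.5)
N = 4355 (N = -3408 - 1*(-7763) = -3408 + 7763 = 4355)
(N + 20161) + r = (4355 + 20161) - 12977/2 = 24516 - 12977/2 = 36055/2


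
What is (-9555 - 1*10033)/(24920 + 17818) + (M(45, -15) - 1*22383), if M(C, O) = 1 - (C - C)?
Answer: -478290752/21369 ≈ -22382.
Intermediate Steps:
M(C, O) = 1 (M(C, O) = 1 - 1*0 = 1 + 0 = 1)
(-9555 - 1*10033)/(24920 + 17818) + (M(45, -15) - 1*22383) = (-9555 - 1*10033)/(24920 + 17818) + (1 - 1*22383) = (-9555 - 10033)/42738 + (1 - 22383) = -19588*1/42738 - 22382 = -9794/21369 - 22382 = -478290752/21369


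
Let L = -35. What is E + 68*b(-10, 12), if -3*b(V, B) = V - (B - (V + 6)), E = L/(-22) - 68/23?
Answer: 892535/1518 ≈ 587.97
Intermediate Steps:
E = -691/506 (E = -35/(-22) - 68/23 = -35*(-1/22) - 68*1/23 = 35/22 - 68/23 = -691/506 ≈ -1.3656)
b(V, B) = -2 - 2*V/3 + B/3 (b(V, B) = -(V - (B - (V + 6)))/3 = -(V - (B - (6 + V)))/3 = -(V - (B + (-6 - V)))/3 = -(V - (-6 + B - V))/3 = -(V + (6 + V - B))/3 = -(6 - B + 2*V)/3 = -2 - 2*V/3 + B/3)
E + 68*b(-10, 12) = -691/506 + 68*(-2 - ⅔*(-10) + (⅓)*12) = -691/506 + 68*(-2 + 20/3 + 4) = -691/506 + 68*(26/3) = -691/506 + 1768/3 = 892535/1518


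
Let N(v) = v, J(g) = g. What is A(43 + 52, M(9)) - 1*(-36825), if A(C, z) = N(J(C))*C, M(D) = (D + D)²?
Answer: 45850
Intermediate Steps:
M(D) = 4*D² (M(D) = (2*D)² = 4*D²)
A(C, z) = C² (A(C, z) = C*C = C²)
A(43 + 52, M(9)) - 1*(-36825) = (43 + 52)² - 1*(-36825) = 95² + 36825 = 9025 + 36825 = 45850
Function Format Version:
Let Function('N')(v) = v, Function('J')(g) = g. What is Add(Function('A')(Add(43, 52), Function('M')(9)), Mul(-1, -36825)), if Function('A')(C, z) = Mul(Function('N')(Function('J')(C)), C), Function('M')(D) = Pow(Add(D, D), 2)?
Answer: 45850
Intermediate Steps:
Function('M')(D) = Mul(4, Pow(D, 2)) (Function('M')(D) = Pow(Mul(2, D), 2) = Mul(4, Pow(D, 2)))
Function('A')(C, z) = Pow(C, 2) (Function('A')(C, z) = Mul(C, C) = Pow(C, 2))
Add(Function('A')(Add(43, 52), Function('M')(9)), Mul(-1, -36825)) = Add(Pow(Add(43, 52), 2), Mul(-1, -36825)) = Add(Pow(95, 2), 36825) = Add(9025, 36825) = 45850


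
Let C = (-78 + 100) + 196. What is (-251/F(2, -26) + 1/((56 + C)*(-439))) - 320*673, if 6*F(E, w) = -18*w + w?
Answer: -5725049819739/26583206 ≈ -2.1536e+5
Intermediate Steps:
C = 218 (C = 22 + 196 = 218)
F(E, w) = -17*w/6 (F(E, w) = (-18*w + w)/6 = (-17*w)/6 = -17*w/6)
(-251/F(2, -26) + 1/((56 + C)*(-439))) - 320*673 = (-251/((-17/6*(-26))) + 1/((56 + 218)*(-439))) - 320*673 = (-251/221/3 - 1/439/274) - 215360 = (-251*3/221 + (1/274)*(-1/439)) - 215360 = (-753/221 - 1/120286) - 215360 = -90575579/26583206 - 215360 = -5725049819739/26583206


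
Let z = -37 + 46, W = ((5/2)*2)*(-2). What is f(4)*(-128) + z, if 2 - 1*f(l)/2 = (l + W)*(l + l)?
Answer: -12791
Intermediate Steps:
W = -10 (W = ((5*(1/2))*2)*(-2) = ((5/2)*2)*(-2) = 5*(-2) = -10)
z = 9
f(l) = 4 - 4*l*(-10 + l) (f(l) = 4 - 2*(l - 10)*(l + l) = 4 - 2*(-10 + l)*2*l = 4 - 4*l*(-10 + l))
f(4)*(-128) + z = (4 - 4*4**2 + 40*4)*(-128) + 9 = (4 - 4*16 + 160)*(-128) + 9 = (4 - 64 + 160)*(-128) + 9 = 100*(-128) + 9 = -12800 + 9 = -12791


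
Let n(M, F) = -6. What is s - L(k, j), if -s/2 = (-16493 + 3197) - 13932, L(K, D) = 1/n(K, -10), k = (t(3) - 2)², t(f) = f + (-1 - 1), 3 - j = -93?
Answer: 326737/6 ≈ 54456.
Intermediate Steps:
j = 96 (j = 3 - 1*(-93) = 3 + 93 = 96)
t(f) = -2 + f (t(f) = f - 2 = -2 + f)
k = 1 (k = ((-2 + 3) - 2)² = (1 - 2)² = (-1)² = 1)
L(K, D) = -⅙ (L(K, D) = 1/(-6) = -⅙)
s = 54456 (s = -2*((-16493 + 3197) - 13932) = -2*(-13296 - 13932) = -2*(-27228) = 54456)
s - L(k, j) = 54456 - 1*(-⅙) = 54456 + ⅙ = 326737/6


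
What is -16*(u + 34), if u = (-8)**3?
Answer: 7648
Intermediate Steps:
u = -512
-16*(u + 34) = -16*(-512 + 34) = -16*(-478) = 7648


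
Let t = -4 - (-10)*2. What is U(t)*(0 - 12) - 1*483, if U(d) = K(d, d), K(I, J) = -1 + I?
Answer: -663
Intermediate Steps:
t = 16 (t = -4 - 2*(-10) = -4 + 20 = 16)
U(d) = -1 + d
U(t)*(0 - 12) - 1*483 = (-1 + 16)*(0 - 12) - 1*483 = 15*(-12) - 483 = -180 - 483 = -663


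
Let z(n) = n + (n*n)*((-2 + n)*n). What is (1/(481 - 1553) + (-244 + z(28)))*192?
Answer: 7339375092/67 ≈ 1.0954e+8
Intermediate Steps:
z(n) = n + n³*(-2 + n) (z(n) = n + n²*(n*(-2 + n)) = n + n³*(-2 + n))
(1/(481 - 1553) + (-244 + z(28)))*192 = (1/(481 - 1553) + (-244 + (28 + 28⁴ - 2*28³)))*192 = (1/(-1072) + (-244 + (28 + 614656 - 2*21952)))*192 = (-1/1072 + (-244 + (28 + 614656 - 43904)))*192 = (-1/1072 + (-244 + 570780))*192 = (-1/1072 + 570536)*192 = (611614591/1072)*192 = 7339375092/67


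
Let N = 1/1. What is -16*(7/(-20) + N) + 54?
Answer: 218/5 ≈ 43.600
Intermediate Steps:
N = 1
-16*(7/(-20) + N) + 54 = -16*(7/(-20) + 1) + 54 = -16*(7*(-1/20) + 1) + 54 = -16*(-7/20 + 1) + 54 = -16*13/20 + 54 = -52/5 + 54 = 218/5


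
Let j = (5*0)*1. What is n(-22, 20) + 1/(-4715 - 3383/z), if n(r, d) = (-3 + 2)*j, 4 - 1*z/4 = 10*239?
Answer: -9544/44996577 ≈ -0.00021210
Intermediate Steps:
z = -9544 (z = 16 - 40*239 = 16 - 4*2390 = 16 - 9560 = -9544)
j = 0 (j = 0*1 = 0)
n(r, d) = 0 (n(r, d) = (-3 + 2)*0 = -1*0 = 0)
n(-22, 20) + 1/(-4715 - 3383/z) = 0 + 1/(-4715 - 3383/(-9544)) = 0 + 1/(-4715 - 3383*(-1/9544)) = 0 + 1/(-4715 + 3383/9544) = 0 + 1/(-44996577/9544) = 0 - 9544/44996577 = -9544/44996577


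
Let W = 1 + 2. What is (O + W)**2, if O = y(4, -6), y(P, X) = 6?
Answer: 81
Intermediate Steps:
O = 6
W = 3
(O + W)**2 = (6 + 3)**2 = 9**2 = 81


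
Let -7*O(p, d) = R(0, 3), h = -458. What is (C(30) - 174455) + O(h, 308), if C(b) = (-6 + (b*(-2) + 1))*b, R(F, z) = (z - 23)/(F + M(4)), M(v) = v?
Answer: -1234830/7 ≈ -1.7640e+5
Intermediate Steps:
R(F, z) = (-23 + z)/(4 + F) (R(F, z) = (z - 23)/(F + 4) = (-23 + z)/(4 + F))
O(p, d) = 5/7 (O(p, d) = -(-23 + 3)/(7*(4 + 0)) = -(-20)/(7*4) = -(-20)/28 = -⅐*(-5) = 5/7)
C(b) = b*(-5 - 2*b) (C(b) = (-6 + (-2*b + 1))*b = (-6 + (1 - 2*b))*b = (-5 - 2*b)*b = b*(-5 - 2*b))
(C(30) - 174455) + O(h, 308) = (-1*30*(5 + 2*30) - 174455) + 5/7 = (-1*30*(5 + 60) - 174455) + 5/7 = (-1*30*65 - 174455) + 5/7 = (-1950 - 174455) + 5/7 = -176405 + 5/7 = -1234830/7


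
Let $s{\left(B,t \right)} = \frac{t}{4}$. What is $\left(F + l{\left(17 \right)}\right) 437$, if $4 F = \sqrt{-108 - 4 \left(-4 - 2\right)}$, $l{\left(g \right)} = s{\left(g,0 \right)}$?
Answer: $\frac{437 i \sqrt{21}}{2} \approx 1001.3 i$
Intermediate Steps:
$s{\left(B,t \right)} = \frac{t}{4}$ ($s{\left(B,t \right)} = t \frac{1}{4} = \frac{t}{4}$)
$l{\left(g \right)} = 0$ ($l{\left(g \right)} = \frac{1}{4} \cdot 0 = 0$)
$F = \frac{i \sqrt{21}}{2}$ ($F = \frac{\sqrt{-108 - 4 \left(-4 - 2\right)}}{4} = \frac{\sqrt{-108 - -24}}{4} = \frac{\sqrt{-108 + 24}}{4} = \frac{\sqrt{-84}}{4} = \frac{2 i \sqrt{21}}{4} = \frac{i \sqrt{21}}{2} \approx 2.2913 i$)
$\left(F + l{\left(17 \right)}\right) 437 = \left(\frac{i \sqrt{21}}{2} + 0\right) 437 = \frac{i \sqrt{21}}{2} \cdot 437 = \frac{437 i \sqrt{21}}{2}$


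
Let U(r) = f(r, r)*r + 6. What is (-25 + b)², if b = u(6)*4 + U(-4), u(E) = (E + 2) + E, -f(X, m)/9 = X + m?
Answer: 63001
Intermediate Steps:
f(X, m) = -9*X - 9*m (f(X, m) = -9*(X + m) = -9*X - 9*m)
u(E) = 2 + 2*E (u(E) = (2 + E) + E = 2 + 2*E)
U(r) = 6 - 18*r² (U(r) = (-9*r - 9*r)*r + 6 = (-18*r)*r + 6 = -18*r² + 6 = 6 - 18*r²)
b = -226 (b = (2 + 2*6)*4 + (6 - 18*(-4)²) = (2 + 12)*4 + (6 - 18*16) = 14*4 + (6 - 288) = 56 - 282 = -226)
(-25 + b)² = (-25 - 226)² = (-251)² = 63001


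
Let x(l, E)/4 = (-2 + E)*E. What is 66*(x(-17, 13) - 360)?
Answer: 13992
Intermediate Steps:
x(l, E) = 4*E*(-2 + E) (x(l, E) = 4*((-2 + E)*E) = 4*(E*(-2 + E)) = 4*E*(-2 + E))
66*(x(-17, 13) - 360) = 66*(4*13*(-2 + 13) - 360) = 66*(4*13*11 - 360) = 66*(572 - 360) = 66*212 = 13992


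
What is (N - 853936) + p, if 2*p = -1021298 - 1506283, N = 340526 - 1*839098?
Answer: -5232597/2 ≈ -2.6163e+6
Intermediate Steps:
N = -498572 (N = 340526 - 839098 = -498572)
p = -2527581/2 (p = (-1021298 - 1506283)/2 = (1/2)*(-2527581) = -2527581/2 ≈ -1.2638e+6)
(N - 853936) + p = (-498572 - 853936) - 2527581/2 = -1352508 - 2527581/2 = -5232597/2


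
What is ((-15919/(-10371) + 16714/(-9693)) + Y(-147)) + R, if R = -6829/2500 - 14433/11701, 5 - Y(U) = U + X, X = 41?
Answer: 104731408719444071/980213276002500 ≈ 106.85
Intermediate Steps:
Y(U) = -36 - U (Y(U) = 5 - (U + 41) = 5 - (41 + U) = 5 + (-41 - U) = -36 - U)
R = -115988629/29252500 (R = -6829*1/2500 - 14433*1/11701 = -6829/2500 - 14433/11701 = -115988629/29252500 ≈ -3.9651)
((-15919/(-10371) + 16714/(-9693)) + Y(-147)) + R = ((-15919/(-10371) + 16714/(-9693)) + (-36 - 1*(-147))) - 115988629/29252500 = ((-15919*(-1/10371) + 16714*(-1/9693)) + (-36 + 147)) - 115988629/29252500 = ((15919/10371 - 16714/9693) + 111) - 115988629/29252500 = (-6346009/33508701 + 111) - 115988629/29252500 = 3713119802/33508701 - 115988629/29252500 = 104731408719444071/980213276002500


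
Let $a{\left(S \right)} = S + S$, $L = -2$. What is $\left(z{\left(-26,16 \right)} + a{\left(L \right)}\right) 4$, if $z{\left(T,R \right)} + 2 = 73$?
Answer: $268$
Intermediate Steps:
$z{\left(T,R \right)} = 71$ ($z{\left(T,R \right)} = -2 + 73 = 71$)
$a{\left(S \right)} = 2 S$
$\left(z{\left(-26,16 \right)} + a{\left(L \right)}\right) 4 = \left(71 + 2 \left(-2\right)\right) 4 = \left(71 - 4\right) 4 = 67 \cdot 4 = 268$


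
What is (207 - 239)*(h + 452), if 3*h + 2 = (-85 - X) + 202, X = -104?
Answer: -16800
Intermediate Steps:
h = 73 (h = -⅔ + ((-85 - 1*(-104)) + 202)/3 = -⅔ + ((-85 + 104) + 202)/3 = -⅔ + (19 + 202)/3 = -⅔ + (⅓)*221 = -⅔ + 221/3 = 73)
(207 - 239)*(h + 452) = (207 - 239)*(73 + 452) = -32*525 = -16800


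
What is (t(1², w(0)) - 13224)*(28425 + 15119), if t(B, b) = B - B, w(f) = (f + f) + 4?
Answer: -575825856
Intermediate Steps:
w(f) = 4 + 2*f (w(f) = 2*f + 4 = 4 + 2*f)
t(B, b) = 0
(t(1², w(0)) - 13224)*(28425 + 15119) = (0 - 13224)*(28425 + 15119) = -13224*43544 = -575825856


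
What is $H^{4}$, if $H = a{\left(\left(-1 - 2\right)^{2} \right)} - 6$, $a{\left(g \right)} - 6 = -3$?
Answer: $81$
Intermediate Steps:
$a{\left(g \right)} = 3$ ($a{\left(g \right)} = 6 - 3 = 3$)
$H = -3$ ($H = 3 - 6 = -3$)
$H^{4} = \left(-3\right)^{4} = 81$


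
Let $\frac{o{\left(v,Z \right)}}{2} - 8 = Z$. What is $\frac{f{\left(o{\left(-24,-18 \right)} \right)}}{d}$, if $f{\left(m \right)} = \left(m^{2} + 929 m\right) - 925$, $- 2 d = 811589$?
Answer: $\frac{38210}{811589} \approx 0.04708$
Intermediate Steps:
$o{\left(v,Z \right)} = 16 + 2 Z$
$d = - \frac{811589}{2}$ ($d = \left(- \frac{1}{2}\right) 811589 = - \frac{811589}{2} \approx -4.0579 \cdot 10^{5}$)
$f{\left(m \right)} = -925 + m^{2} + 929 m$
$\frac{f{\left(o{\left(-24,-18 \right)} \right)}}{d} = \frac{-925 + \left(16 + 2 \left(-18\right)\right)^{2} + 929 \left(16 + 2 \left(-18\right)\right)}{- \frac{811589}{2}} = \left(-925 + \left(16 - 36\right)^{2} + 929 \left(16 - 36\right)\right) \left(- \frac{2}{811589}\right) = \left(-925 + \left(-20\right)^{2} + 929 \left(-20\right)\right) \left(- \frac{2}{811589}\right) = \left(-925 + 400 - 18580\right) \left(- \frac{2}{811589}\right) = \left(-19105\right) \left(- \frac{2}{811589}\right) = \frac{38210}{811589}$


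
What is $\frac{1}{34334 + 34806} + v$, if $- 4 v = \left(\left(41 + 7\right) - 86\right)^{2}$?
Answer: $- \frac{24959539}{69140} \approx -361.0$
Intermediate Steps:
$v = -361$ ($v = - \frac{\left(\left(41 + 7\right) - 86\right)^{2}}{4} = - \frac{\left(48 - 86\right)^{2}}{4} = - \frac{\left(-38\right)^{2}}{4} = \left(- \frac{1}{4}\right) 1444 = -361$)
$\frac{1}{34334 + 34806} + v = \frac{1}{34334 + 34806} - 361 = \frac{1}{69140} - 361 = - \frac{24959539}{69140}$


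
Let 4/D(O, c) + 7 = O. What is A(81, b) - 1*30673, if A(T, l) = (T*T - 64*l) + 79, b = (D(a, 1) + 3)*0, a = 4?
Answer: -24033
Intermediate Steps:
D(O, c) = 4/(-7 + O)
b = 0 (b = (4/(-7 + 4) + 3)*0 = (4/(-3) + 3)*0 = (4*(-⅓) + 3)*0 = (-4/3 + 3)*0 = (5/3)*0 = 0)
A(T, l) = 79 + T² - 64*l (A(T, l) = (T² - 64*l) + 79 = 79 + T² - 64*l)
A(81, b) - 1*30673 = (79 + 81² - 64*0) - 1*30673 = (79 + 6561 + 0) - 30673 = 6640 - 30673 = -24033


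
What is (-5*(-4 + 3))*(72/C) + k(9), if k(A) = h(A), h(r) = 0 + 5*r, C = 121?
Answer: 5805/121 ≈ 47.975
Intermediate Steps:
h(r) = 5*r
k(A) = 5*A
(-5*(-4 + 3))*(72/C) + k(9) = (-5*(-4 + 3))*(72/121) + 5*9 = (-5*(-1))*(72*(1/121)) + 45 = 5*(72/121) + 45 = 360/121 + 45 = 5805/121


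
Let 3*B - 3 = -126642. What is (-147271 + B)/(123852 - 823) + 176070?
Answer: 21661526546/123029 ≈ 1.7607e+5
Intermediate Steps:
B = -42213 (B = 1 + (⅓)*(-126642) = 1 - 42214 = -42213)
(-147271 + B)/(123852 - 823) + 176070 = (-147271 - 42213)/(123852 - 823) + 176070 = -189484/123029 + 176070 = 21661526546/123029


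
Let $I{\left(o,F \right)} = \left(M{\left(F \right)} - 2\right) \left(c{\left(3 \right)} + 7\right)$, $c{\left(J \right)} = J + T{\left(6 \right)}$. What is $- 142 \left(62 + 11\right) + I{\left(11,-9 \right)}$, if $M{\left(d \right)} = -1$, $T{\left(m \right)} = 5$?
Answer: $-10411$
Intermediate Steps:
$c{\left(J \right)} = 5 + J$ ($c{\left(J \right)} = J + 5 = 5 + J$)
$I{\left(o,F \right)} = -45$ ($I{\left(o,F \right)} = \left(-1 - 2\right) \left(\left(5 + 3\right) + 7\right) = - 3 \left(8 + 7\right) = \left(-3\right) 15 = -45$)
$- 142 \left(62 + 11\right) + I{\left(11,-9 \right)} = - 142 \left(62 + 11\right) - 45 = \left(-142\right) 73 - 45 = -10366 - 45 = -10411$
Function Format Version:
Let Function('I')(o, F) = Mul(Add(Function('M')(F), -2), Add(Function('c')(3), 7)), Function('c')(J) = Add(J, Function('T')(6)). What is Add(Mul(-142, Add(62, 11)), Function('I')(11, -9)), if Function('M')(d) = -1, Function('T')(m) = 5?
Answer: -10411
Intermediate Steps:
Function('c')(J) = Add(5, J) (Function('c')(J) = Add(J, 5) = Add(5, J))
Function('I')(o, F) = -45 (Function('I')(o, F) = Mul(Add(-1, -2), Add(Add(5, 3), 7)) = Mul(-3, Add(8, 7)) = Mul(-3, 15) = -45)
Add(Mul(-142, Add(62, 11)), Function('I')(11, -9)) = Add(Mul(-142, Add(62, 11)), -45) = Add(Mul(-142, 73), -45) = Add(-10366, -45) = -10411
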